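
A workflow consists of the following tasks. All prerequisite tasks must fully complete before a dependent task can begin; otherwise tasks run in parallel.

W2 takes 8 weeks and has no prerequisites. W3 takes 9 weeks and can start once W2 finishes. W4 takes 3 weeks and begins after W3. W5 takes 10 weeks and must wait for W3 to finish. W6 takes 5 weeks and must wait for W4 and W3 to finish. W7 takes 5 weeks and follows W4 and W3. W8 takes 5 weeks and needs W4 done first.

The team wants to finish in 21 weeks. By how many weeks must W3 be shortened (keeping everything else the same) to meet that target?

Current finish: 27 weeks; target: 21.
W3 is on every critical path, so each week cut from W3 cuts the finish by one (this holds down to a finish of 19).
Need 27 − 21 = 6 weeks off W3 → W3 becomes 3 weeks, finish becomes 21.

6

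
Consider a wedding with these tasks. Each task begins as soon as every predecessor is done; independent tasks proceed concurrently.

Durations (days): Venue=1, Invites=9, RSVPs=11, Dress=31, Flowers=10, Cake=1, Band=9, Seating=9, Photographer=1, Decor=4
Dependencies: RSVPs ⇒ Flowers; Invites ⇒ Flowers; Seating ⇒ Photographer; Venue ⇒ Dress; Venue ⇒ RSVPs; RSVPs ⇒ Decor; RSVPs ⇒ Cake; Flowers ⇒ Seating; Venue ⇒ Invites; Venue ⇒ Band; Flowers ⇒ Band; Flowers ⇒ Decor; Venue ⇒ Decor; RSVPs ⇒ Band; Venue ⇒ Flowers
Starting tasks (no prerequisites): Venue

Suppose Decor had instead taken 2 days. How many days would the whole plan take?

32

As given, the longest chain is Venue→RSVPs→Flowers→Seating→Photographer = 1+11+10+9+1 = 32, so the finish is 32 days.
Decor has 6 days of float (longest path through it is 26).
No other chain overtakes it, so the finish is 32 days.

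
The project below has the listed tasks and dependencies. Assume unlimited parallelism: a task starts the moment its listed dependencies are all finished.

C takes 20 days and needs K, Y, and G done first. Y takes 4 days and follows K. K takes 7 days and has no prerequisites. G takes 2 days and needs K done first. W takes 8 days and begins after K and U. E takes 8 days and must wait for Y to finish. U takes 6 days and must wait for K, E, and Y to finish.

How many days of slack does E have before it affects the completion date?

Critical path: K→Y→E→U→W = 7+4+8+6+8 = 33, so the finish is 33 days.
Longest path through E: 33 days (earliest finish 19, latest finish 19).
Float = 33 − 33 = 0.

0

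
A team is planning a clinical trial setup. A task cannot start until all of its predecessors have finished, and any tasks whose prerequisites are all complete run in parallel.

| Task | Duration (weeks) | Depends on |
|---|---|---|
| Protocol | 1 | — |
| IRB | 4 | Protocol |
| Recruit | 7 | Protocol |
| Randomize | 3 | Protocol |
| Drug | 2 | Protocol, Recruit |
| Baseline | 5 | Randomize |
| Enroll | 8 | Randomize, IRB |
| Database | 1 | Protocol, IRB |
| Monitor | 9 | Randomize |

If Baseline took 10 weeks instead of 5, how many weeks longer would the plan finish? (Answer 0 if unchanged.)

1

Critical path before the change: Protocol→IRB→Enroll = 1+4+8 = 13 giving 13 weeks.
Baseline is off the critical path — its longest chain is 9 weeks, giving 4 of slack.
Now Protocol→Randomize→Baseline = 1+3+10 = 14 is longest, so the finish becomes 14 weeks.
Change in finish: 14 − 13 = +1 weeks.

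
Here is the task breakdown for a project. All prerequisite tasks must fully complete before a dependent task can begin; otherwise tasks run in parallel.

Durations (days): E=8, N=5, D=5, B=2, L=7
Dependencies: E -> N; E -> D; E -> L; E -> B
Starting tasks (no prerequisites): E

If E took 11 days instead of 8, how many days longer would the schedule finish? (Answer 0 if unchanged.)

3

Actual critical path: E→L = 8+7 = 15 ⇒ 15 days.
Since E is critical, the +3 change carries straight to that chain (now 18 days).
No other chain overtakes it, so the finish is 18 days.
Change in finish: 18 − 15 = +3 days.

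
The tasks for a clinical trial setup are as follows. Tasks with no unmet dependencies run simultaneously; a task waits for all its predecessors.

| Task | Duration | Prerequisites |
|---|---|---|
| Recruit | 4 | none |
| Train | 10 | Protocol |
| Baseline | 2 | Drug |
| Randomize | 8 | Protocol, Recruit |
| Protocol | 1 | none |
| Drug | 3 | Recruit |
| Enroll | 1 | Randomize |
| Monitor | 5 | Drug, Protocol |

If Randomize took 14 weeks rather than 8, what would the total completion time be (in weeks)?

19

Critical path before the change: Recruit→Randomize→Enroll = 4+8+1 = 13 giving 13 weeks.
Randomize is on the critical path; changing it to 14 makes that path 19 weeks.
The critical path is still Recruit→Randomize→Enroll; finish is now 19 weeks.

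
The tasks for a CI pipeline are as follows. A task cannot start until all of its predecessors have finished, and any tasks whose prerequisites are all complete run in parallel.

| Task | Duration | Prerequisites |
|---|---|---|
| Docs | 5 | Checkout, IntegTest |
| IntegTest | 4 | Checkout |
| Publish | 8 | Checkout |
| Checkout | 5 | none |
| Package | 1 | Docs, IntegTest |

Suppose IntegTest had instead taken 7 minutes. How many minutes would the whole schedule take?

18

Baseline: Checkout→IntegTest→Docs→Package = 5+4+5+1 = 15 → 15 minutes.
IntegTest lies on that path, so at 7 minutes the path becomes 18 minutes.
That remains the longest chain; total 18 minutes.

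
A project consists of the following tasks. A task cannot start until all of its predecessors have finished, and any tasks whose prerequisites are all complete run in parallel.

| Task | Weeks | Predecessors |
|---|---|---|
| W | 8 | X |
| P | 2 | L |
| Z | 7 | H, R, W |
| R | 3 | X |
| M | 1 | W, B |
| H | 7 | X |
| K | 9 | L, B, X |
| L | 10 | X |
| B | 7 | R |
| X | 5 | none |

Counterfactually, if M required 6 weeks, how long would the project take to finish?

The binding path is X→R→B→K = 5+3+7+9 = 24; finish at 24 weeks.
M has 8 weeks of float (longest path through it is 16).
That remains the longest chain; total 24 weeks.

24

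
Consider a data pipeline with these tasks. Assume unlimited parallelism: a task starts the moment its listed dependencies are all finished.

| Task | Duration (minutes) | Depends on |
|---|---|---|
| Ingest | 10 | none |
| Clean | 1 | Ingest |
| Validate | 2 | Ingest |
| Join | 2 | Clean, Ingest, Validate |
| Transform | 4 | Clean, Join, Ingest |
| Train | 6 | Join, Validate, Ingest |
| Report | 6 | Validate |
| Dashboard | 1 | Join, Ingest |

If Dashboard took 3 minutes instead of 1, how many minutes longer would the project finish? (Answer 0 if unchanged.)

0

Baseline: Ingest→Validate→Join→Train = 10+2+2+6 = 20 → 20 minutes.
The longest path through Dashboard is only 15 minutes, so Dashboard has float 5.
That remains the longest chain; total 20 minutes.
Change in finish: 20 − 20 = +0 minutes.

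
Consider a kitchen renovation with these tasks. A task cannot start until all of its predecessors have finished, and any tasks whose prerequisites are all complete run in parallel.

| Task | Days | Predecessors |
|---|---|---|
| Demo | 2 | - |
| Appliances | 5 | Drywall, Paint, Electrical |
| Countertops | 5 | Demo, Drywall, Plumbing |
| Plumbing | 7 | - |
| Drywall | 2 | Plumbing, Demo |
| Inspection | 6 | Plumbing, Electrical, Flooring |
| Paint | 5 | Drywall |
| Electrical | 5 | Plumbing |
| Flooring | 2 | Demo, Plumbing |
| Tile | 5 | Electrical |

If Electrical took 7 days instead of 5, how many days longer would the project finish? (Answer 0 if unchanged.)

As given, the longest chain is Plumbing→Drywall→Paint→Appliances = 7+2+5+5 = 19, so the finish is 19 days.
The longest path through Electrical is only 18 days, so Electrical has float 1.
The binding chain switches to Plumbing→Electrical→Inspection = 7+7+6 = 20; finish 20 days.
Change in finish: 20 − 19 = +1 days.

1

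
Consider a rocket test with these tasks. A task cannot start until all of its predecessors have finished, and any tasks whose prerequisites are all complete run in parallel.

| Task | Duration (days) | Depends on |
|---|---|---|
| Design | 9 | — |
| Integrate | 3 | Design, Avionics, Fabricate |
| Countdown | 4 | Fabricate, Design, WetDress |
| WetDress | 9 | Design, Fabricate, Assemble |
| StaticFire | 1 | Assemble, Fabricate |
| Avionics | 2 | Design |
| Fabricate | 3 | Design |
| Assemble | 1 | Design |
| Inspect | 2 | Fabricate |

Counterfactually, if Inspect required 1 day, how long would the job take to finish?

25

Actual critical path: Design→Fabricate→WetDress→Countdown = 9+3+9+4 = 25 ⇒ 25 days.
Inspect is off the critical path — its longest chain is 14 days, giving 11 of slack.
No other chain overtakes it, so the finish is 25 days.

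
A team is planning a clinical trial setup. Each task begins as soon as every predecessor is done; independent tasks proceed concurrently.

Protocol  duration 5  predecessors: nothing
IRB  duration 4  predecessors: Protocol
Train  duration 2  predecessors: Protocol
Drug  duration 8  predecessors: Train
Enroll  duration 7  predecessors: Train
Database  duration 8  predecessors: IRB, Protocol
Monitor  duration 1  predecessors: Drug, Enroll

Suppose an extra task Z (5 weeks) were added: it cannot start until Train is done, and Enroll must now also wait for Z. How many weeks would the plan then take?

Originally the plan takes 17 weeks.
With Z inserted, Enroll now waits for max(Train, Z).
New critical path: Protocol→Train→Z→Enroll→Monitor = 5+2+5+7+1 = 20 ⇒ 20 weeks.

20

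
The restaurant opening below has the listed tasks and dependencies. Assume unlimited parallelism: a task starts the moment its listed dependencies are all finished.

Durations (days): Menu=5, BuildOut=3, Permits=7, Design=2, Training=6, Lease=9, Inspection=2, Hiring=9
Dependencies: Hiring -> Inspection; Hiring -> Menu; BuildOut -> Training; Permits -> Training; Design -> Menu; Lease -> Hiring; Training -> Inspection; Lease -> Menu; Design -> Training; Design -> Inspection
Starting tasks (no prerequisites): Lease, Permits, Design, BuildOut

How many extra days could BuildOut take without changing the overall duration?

12

Critical path: Lease→Hiring→Menu = 9+9+5 = 23, so the finish is 23 days.
The longest chain containing BuildOut totals 11 days.
So BuildOut can slip 15 − 3 = 12 days.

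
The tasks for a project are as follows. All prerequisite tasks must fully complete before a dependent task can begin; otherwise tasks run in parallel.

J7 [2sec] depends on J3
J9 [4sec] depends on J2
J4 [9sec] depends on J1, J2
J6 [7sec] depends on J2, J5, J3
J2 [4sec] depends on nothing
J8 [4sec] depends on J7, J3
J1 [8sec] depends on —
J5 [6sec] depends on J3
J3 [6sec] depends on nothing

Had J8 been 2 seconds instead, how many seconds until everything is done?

19

As given, the longest chain is J3→J5→J6 = 6+6+7 = 19, so the finish is 19 seconds.
J8 has 7 seconds of float (longest path through it is 12).
No other chain overtakes it, so the finish is 19 seconds.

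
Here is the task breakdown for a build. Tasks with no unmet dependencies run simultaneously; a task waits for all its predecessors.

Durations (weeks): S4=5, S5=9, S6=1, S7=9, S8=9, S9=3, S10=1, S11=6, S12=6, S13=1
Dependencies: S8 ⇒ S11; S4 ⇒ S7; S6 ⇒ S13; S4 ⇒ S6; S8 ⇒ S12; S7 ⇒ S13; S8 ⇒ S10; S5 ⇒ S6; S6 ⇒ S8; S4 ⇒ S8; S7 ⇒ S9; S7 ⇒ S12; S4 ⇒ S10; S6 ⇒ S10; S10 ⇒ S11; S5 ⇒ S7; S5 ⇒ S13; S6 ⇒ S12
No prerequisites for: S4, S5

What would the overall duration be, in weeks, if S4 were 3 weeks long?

26

Actual critical path: S5→S6→S8→S10→S11 = 9+1+9+1+6 = 26 ⇒ 26 weeks.
S4 is off the critical path — its longest chain is 22 weeks, giving 4 of slack.
No other chain overtakes it, so the finish is 26 weeks.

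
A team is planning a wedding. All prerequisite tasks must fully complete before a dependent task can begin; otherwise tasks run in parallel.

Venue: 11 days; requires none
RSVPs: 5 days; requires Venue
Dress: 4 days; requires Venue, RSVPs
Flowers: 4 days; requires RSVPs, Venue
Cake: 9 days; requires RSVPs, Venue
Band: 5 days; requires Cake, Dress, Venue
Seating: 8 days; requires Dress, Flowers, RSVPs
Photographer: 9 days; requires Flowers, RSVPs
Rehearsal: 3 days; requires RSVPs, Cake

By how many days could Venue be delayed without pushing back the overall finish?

Venue→RSVPs→Cake→Band = 11+5+9+5 = 30 sets the makespan at 30 days.
Longest path through Venue: 30 days (earliest finish 11, latest finish 11).
Slack of Venue = 0 − 0 = 0 days.

0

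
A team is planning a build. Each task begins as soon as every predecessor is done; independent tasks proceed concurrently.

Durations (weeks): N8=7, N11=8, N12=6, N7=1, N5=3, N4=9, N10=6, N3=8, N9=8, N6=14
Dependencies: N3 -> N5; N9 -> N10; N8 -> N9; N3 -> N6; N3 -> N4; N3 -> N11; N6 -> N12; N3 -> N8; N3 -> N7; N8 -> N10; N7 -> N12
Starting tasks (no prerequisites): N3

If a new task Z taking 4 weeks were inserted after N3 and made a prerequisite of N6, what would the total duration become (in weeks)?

32

Originally the plan takes 29 weeks.
With Z inserted, N6 now waits for max(N3, Z).
New critical path: N3→Z→N6→N12 = 8+4+14+6 = 32 ⇒ 32 weeks.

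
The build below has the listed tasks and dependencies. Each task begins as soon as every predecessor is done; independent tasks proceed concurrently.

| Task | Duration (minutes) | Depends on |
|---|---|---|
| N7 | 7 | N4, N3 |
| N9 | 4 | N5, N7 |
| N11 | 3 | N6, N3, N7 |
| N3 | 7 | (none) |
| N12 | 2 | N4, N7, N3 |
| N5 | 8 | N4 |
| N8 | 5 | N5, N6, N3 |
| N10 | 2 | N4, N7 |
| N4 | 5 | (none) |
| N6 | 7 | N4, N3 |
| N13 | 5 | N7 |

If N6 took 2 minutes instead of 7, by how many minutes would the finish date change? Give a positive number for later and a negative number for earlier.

0

Actual critical path: N3→N6→N8 = 7+7+5 = 19 ⇒ 19 minutes.
N6 is on the critical path; changing it to 2 makes that path 14 minutes.
New critical path: N3→N7→N13 = 7+7+5 = 19 ⇒ 19 minutes.
Change in finish: 19 − 19 = +0 minutes.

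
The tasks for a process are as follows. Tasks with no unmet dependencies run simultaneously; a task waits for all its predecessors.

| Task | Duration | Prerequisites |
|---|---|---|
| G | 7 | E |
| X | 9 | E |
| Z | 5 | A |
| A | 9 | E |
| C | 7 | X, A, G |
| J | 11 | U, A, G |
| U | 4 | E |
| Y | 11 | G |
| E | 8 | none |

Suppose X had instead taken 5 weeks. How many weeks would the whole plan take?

28

As given, the longest chain is E→A→J = 8+9+11 = 28, so the finish is 28 weeks.
X is off the critical path — its longest chain is 24 weeks, giving 4 of slack.
No other chain overtakes it, so the finish is 28 weeks.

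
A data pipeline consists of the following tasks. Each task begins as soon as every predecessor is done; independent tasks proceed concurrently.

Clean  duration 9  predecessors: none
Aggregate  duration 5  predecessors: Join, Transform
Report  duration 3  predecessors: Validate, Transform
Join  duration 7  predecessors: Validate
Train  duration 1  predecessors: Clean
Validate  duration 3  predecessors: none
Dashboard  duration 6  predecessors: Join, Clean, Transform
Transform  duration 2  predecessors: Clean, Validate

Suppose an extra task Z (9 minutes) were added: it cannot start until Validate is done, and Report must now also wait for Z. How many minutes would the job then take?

17

Originally the job takes 17 minutes.
With Z inserted, Report now waits for max(Validate, Transform, Z).
New critical path: Clean→Transform→Dashboard = 9+2+6 = 17 ⇒ 17 minutes.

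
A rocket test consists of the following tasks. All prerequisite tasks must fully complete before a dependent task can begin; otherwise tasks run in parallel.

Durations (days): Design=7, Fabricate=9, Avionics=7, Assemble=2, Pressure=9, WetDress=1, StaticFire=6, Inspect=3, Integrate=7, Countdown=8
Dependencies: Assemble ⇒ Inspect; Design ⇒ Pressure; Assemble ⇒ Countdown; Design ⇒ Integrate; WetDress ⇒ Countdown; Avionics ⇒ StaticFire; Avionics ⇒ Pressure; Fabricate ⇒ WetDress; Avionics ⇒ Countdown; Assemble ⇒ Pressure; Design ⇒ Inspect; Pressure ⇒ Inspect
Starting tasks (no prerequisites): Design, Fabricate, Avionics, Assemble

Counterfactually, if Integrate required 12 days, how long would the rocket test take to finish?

Critical path before the change: Design→Pressure→Inspect = 7+9+3 = 19 giving 19 days.
Integrate has 5 days of float (longest path through it is 14).
That remains the longest chain; total 19 days.

19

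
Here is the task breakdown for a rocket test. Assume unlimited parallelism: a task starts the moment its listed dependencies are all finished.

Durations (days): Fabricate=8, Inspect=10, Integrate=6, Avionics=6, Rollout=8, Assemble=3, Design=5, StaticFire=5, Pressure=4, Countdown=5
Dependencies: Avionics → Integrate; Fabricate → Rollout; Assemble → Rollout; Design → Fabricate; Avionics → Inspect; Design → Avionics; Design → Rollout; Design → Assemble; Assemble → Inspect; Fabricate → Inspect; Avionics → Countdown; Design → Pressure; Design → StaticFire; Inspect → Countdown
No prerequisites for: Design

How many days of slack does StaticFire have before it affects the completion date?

18

Critical path: Design→Fabricate→Inspect→Countdown = 5+8+10+5 = 28, so the finish is 28 days.
StaticFire finishes as early as 10 and must finish by 28.
Slack of StaticFire = 23 − 5 = 18 days.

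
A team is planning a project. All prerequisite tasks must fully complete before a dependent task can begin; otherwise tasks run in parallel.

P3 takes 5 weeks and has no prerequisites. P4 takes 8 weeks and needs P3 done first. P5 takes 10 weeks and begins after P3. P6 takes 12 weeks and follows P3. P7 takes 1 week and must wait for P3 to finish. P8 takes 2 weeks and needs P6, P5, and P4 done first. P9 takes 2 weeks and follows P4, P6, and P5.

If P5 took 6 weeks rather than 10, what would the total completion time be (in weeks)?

The binding path is P3→P6→P8 = 5+12+2 = 19; finish at 19 weeks.
P5 is off the critical path — its longest chain is 17 weeks, giving 2 of slack.
That remains the longest chain; total 19 weeks.

19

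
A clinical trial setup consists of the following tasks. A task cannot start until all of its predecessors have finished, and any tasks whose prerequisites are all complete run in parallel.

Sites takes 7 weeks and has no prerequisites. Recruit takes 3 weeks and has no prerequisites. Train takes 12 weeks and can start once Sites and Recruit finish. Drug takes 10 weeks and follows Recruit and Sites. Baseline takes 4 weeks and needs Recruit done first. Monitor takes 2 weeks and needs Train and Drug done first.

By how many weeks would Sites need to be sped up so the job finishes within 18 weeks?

Current finish: 21 weeks; target: 18.
Sites is on every critical path, so each week cut from Sites cuts the finish by one (this holds down to a finish of 17).
Need 21 − 18 = 3 weeks off Sites → Sites becomes 4 weeks, finish becomes 18.

3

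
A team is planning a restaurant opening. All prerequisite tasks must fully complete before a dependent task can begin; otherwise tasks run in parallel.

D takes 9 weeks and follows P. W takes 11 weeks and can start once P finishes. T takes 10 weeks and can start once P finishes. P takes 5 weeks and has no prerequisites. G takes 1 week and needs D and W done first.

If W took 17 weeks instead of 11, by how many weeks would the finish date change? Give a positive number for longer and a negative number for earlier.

6

As given, the longest chain is P→W→G = 5+11+1 = 17, so the finish is 17 weeks.
W is on the critical path; changing it to 17 makes that path 23 weeks.
That remains the longest chain; total 23 weeks.
Change in finish: 23 − 17 = +6 weeks.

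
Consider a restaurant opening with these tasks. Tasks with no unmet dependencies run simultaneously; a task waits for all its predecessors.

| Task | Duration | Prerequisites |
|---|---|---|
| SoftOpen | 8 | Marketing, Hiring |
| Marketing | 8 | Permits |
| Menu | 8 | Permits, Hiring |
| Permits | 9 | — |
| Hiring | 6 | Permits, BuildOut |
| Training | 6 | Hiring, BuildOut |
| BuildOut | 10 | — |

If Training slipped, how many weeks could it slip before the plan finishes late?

Permits→Marketing→SoftOpen = 9+8+8 = 25 sets the makespan at 25 weeks.
Training finishes as early as 22 and must finish by 25.
Slack of Training = 19 − 16 = 3 weeks.

3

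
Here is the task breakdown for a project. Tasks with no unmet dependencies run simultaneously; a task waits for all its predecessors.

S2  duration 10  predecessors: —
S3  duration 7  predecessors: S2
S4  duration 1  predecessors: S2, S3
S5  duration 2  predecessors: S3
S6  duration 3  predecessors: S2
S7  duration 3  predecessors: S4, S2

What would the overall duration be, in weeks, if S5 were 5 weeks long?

Actual critical path: S2→S3→S4→S7 = 10+7+1+3 = 21 ⇒ 21 weeks.
S5 has 2 weeks of float (longest path through it is 19).
The binding chain switches to S2→S3→S5 = 10+7+5 = 22; finish 22 weeks.

22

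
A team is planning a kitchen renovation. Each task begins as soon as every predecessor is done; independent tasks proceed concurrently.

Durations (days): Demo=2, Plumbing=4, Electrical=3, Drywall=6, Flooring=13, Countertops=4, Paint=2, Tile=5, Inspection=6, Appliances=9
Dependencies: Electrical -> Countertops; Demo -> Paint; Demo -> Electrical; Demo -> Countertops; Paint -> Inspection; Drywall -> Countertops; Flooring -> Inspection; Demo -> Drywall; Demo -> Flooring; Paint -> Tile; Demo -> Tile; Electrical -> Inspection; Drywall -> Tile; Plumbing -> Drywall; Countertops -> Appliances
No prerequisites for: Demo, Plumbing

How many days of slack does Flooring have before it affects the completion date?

The longest chain is Plumbing→Drywall→Countertops→Appliances = 4+6+4+9 = 23; overall finish 23 days.
Flooring finishes as early as 15 and must finish by 17.
Float = 23 − 21 = 2.

2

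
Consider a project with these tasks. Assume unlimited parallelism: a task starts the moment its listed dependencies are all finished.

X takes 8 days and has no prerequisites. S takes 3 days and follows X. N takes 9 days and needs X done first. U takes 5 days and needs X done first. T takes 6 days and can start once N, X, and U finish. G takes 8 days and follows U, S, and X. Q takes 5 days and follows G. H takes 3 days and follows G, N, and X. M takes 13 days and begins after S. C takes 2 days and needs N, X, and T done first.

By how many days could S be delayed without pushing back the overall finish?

2

X→U→G→Q = 8+5+8+5 = 26 sets the makespan at 26 days.
Longest path through S: 24 days (earliest finish 11, latest finish 13).
Slack of S = 10 − 8 = 2 days.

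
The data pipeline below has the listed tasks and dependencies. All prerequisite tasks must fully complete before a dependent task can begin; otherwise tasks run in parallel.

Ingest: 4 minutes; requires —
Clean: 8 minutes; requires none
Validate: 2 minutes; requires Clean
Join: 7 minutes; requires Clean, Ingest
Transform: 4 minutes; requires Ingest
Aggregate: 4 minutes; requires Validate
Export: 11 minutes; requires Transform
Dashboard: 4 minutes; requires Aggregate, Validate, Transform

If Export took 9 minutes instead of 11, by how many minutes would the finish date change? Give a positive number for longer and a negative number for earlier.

Baseline: Ingest→Transform→Export = 4+4+11 = 19 → 19 minutes.
Export is on the critical path; changing it to 9 makes that path 17 minutes.
New critical path: Clean→Validate→Aggregate→Dashboard = 8+2+4+4 = 18 ⇒ 18 minutes.
Change in finish: 18 − 19 = -1 minutes.

-1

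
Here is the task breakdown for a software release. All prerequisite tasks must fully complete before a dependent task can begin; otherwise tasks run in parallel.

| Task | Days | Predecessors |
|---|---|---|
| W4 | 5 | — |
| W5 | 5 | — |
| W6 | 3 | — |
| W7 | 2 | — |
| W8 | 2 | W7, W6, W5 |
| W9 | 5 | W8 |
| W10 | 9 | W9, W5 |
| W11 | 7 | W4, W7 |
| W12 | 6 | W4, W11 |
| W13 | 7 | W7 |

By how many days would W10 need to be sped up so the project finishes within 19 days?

2

Current finish: 21 days; target: 19.
W10 is on every critical path, so each day cut from W10 cuts the finish by one (this holds down to a finish of 18).
Need 21 − 19 = 2 days off W10 → W10 becomes 7 days, finish becomes 19.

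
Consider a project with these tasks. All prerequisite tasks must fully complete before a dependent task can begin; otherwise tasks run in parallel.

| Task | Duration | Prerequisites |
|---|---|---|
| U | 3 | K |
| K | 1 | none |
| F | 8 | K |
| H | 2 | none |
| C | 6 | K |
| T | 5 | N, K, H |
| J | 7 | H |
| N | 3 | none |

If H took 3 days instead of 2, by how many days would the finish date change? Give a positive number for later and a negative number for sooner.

1

As given, the longest chain is H→J = 2+7 = 9, so the finish is 9 days.
Since H is critical, the +1 change carries straight to that chain (now 10 days).
That remains the longest chain; total 10 days.
Change in finish: 10 − 9 = +1 days.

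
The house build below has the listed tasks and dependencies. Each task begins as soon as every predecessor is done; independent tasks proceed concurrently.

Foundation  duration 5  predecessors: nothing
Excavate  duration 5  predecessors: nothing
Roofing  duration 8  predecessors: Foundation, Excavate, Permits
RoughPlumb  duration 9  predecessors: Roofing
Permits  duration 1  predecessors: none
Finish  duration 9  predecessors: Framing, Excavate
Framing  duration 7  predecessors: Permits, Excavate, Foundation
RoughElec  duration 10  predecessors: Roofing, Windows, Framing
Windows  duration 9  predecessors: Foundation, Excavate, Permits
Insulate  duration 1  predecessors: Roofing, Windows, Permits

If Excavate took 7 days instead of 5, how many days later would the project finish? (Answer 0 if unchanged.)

Actual critical path: Excavate→Windows→RoughElec = 5+9+10 = 24 ⇒ 24 days.
Excavate lies on that path, so at 7 days the path becomes 26 days.
The critical path is still Excavate→Windows→RoughElec; finish is now 26 days.
Change in finish: 26 − 24 = +2 days.

2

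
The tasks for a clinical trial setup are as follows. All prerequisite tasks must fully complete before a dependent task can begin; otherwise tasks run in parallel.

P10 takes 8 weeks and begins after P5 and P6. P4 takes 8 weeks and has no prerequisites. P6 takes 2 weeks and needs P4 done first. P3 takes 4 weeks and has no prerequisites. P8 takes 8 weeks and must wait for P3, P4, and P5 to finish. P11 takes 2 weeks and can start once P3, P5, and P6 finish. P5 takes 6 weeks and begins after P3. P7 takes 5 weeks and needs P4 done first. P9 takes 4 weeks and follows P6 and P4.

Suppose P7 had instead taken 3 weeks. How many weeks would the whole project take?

18

Baseline: P3→P5→P8 = 4+6+8 = 18 → 18 weeks.
P7 is off the critical path — its longest chain is 13 weeks, giving 5 of slack.
The critical path is still P3→P5→P8; finish is now 18 weeks.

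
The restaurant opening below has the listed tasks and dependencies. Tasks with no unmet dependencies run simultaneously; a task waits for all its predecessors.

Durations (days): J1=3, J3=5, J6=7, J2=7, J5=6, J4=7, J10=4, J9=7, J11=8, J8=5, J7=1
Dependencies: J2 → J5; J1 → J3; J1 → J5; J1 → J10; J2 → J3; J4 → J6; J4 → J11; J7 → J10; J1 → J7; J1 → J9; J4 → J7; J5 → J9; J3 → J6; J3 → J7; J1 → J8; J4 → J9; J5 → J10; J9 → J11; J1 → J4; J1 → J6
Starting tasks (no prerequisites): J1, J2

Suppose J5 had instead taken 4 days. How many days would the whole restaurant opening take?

The binding path is J2→J5→J9→J11 = 7+6+7+8 = 28; finish at 28 days.
J5 is on the critical path; changing it to 4 makes that path 26 days.
The critical path is still J2→J5→J9→J11; finish is now 26 days.

26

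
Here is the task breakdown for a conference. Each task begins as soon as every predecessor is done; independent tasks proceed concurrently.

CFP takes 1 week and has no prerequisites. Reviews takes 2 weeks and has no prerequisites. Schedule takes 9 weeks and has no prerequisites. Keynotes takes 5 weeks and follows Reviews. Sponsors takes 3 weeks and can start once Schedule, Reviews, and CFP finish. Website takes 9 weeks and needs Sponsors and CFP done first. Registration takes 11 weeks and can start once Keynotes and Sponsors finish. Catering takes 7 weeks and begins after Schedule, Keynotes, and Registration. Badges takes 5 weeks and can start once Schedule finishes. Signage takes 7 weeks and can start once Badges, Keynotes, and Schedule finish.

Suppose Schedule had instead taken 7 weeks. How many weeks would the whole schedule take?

28

As given, the longest chain is Schedule→Sponsors→Registration→Catering = 9+3+11+7 = 30, so the finish is 30 weeks.
Schedule is on the critical path; changing it to 7 makes that path 28 weeks.
No other chain overtakes it, so the finish is 28 weeks.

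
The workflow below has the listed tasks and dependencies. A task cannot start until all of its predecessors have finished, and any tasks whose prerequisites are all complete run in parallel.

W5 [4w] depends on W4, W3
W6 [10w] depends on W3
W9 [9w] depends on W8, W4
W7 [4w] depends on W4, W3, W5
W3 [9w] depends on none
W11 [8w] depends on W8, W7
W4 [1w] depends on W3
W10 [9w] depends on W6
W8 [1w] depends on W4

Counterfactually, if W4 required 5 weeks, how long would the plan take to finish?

30

Baseline: W3→W6→W10 = 9+10+9 = 28 → 28 weeks.
The longest path through W4 is only 26 weeks, so W4 has float 2.
New critical path: W3→W4→W5→W7→W11 = 9+5+4+4+8 = 30 ⇒ 30 weeks.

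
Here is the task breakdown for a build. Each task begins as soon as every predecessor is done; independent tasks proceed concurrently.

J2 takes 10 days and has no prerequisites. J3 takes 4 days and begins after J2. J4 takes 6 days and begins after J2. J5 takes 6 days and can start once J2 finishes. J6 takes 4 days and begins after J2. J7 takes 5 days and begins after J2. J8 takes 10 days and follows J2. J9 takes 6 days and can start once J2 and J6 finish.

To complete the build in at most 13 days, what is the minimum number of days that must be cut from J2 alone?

Current finish: 20 days; target: 13.
J2 is on every critical path, so each day cut from J2 cuts the finish by one (this holds down to a finish of 11).
Need 20 − 13 = 7 days off J2 → J2 becomes 3 days, finish becomes 13.

7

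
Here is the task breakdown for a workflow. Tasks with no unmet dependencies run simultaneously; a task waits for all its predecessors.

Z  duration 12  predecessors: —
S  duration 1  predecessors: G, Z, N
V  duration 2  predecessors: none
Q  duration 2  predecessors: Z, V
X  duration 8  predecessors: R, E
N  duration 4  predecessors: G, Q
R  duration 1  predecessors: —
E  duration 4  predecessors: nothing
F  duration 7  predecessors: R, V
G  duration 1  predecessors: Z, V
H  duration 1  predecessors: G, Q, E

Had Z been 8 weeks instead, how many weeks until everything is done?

As given, the longest chain is Z→Q→N→S = 12+2+4+1 = 19, so the finish is 19 weeks.
Z lies on that path, so at 8 weeks the path becomes 15 weeks.
That remains the longest chain; total 15 weeks.

15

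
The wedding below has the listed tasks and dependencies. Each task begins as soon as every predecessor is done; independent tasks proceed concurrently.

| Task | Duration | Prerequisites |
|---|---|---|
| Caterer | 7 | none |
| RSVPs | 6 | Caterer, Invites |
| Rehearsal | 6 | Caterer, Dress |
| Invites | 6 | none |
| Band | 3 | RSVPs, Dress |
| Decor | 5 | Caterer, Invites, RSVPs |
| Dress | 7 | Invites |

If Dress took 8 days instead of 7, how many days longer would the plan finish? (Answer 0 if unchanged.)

1

As given, the longest chain is Invites→Dress→Rehearsal = 6+7+6 = 19, so the finish is 19 days.
Since Dress is critical, the +1 change carries straight to that chain (now 20 days).
That remains the longest chain; total 20 days.
Change in finish: 20 − 19 = +1 days.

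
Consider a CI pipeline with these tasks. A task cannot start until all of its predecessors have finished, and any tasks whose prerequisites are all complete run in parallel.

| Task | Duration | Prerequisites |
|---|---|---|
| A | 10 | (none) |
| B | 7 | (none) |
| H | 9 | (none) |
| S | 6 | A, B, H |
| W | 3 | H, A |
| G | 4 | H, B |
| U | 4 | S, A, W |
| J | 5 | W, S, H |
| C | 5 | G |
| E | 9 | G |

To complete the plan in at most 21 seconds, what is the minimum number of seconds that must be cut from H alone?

Current finish: 22 seconds; target: 21.
H is on every critical path, so each second cut from H cuts the finish by one (this holds down to a finish of 21).
Need 22 − 21 = 1 second off H → H becomes 8 seconds, finish becomes 21.

1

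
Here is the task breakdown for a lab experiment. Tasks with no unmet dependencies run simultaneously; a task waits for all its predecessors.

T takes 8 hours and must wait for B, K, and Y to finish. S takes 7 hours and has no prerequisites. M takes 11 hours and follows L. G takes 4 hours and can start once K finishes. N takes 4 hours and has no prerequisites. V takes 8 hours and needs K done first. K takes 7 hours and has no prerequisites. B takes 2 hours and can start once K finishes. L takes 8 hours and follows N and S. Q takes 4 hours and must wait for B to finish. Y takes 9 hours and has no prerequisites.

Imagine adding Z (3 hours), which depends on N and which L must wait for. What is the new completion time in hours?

26

Originally the schedule takes 26 hours.
With Z inserted, L now waits for max(N, S, Z).
New critical path: S→L→M = 7+8+11 = 26 ⇒ 26 hours.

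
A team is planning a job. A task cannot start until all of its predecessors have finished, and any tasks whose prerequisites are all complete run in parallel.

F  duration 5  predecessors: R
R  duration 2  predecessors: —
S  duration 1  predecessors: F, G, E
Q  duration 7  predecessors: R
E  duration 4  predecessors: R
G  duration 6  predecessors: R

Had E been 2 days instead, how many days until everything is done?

9

Actual critical path: R→Q = 2+7 = 9 ⇒ 9 days.
The longest path through E is only 7 days, so E has float 2.
That remains the longest chain; total 9 days.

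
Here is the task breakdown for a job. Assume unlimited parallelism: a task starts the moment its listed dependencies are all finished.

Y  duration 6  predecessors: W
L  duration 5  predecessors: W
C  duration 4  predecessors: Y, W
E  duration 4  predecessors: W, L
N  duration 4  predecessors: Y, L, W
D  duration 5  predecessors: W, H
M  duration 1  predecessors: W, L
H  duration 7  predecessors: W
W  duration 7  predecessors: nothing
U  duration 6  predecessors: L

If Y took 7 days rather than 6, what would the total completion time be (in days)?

19

As given, the longest chain is W→H→D = 7+7+5 = 19, so the finish is 19 days.
Y is off the critical path — its longest chain is 17 days, giving 2 of slack.
No other chain overtakes it, so the finish is 19 days.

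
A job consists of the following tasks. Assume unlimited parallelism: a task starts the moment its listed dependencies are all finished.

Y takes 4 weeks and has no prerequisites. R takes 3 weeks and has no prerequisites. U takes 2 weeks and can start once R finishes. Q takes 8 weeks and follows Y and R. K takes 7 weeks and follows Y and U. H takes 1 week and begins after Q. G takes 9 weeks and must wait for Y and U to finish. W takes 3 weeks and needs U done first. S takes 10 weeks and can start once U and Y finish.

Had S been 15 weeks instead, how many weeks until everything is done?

The binding path is R→U→S = 3+2+10 = 15; finish at 15 weeks.
S is on the critical path; changing it to 15 makes that path 20 weeks.
That remains the longest chain; total 20 weeks.

20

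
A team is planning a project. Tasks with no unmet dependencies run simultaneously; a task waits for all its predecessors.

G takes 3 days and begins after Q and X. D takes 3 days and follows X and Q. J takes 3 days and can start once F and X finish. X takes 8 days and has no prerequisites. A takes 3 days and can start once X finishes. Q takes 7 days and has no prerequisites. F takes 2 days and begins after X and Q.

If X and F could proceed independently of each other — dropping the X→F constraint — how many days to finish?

Original critical path: X→F→J = 8+2+3 = 13 ⇒ 13 days.
Without X→F, F's earliest start moves from 8 to 7.
After: Q→F→J = 7+2+3 = 12 → 12 days.

12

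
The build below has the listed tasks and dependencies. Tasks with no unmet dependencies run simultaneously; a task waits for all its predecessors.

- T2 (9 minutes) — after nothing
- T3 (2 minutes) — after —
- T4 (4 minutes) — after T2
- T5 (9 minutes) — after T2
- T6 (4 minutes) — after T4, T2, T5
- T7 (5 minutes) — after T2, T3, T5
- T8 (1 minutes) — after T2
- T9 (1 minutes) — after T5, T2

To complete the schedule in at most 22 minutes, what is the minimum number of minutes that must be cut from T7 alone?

Current finish: 23 minutes; target: 22.
T7 is on every critical path, so each minute cut from T7 cuts the finish by one (this holds down to a finish of 22).
Need 23 − 22 = 1 minute off T7 → T7 becomes 4 minutes, finish becomes 22.

1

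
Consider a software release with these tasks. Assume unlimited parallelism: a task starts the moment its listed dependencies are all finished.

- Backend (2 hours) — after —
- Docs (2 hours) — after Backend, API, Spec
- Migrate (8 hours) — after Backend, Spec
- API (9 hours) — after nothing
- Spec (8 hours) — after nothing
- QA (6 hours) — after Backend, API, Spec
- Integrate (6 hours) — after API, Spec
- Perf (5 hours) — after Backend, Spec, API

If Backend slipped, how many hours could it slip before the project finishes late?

6

Spec→Migrate = 8+8 = 16 sets the makespan at 16 hours.
Backend finishes as early as 2 and must finish by 8.
Float = 16 − 10 = 6.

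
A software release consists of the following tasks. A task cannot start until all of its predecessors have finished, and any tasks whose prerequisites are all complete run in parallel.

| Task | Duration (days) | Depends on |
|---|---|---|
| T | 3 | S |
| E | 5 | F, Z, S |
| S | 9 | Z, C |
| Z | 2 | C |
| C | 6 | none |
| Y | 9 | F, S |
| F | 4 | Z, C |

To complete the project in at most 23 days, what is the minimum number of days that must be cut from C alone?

Current finish: 26 days; target: 23.
C is on every critical path, so each day cut from C cuts the finish by one (this holds down to a finish of 21).
Need 26 − 23 = 3 days off C → C becomes 3 days, finish becomes 23.

3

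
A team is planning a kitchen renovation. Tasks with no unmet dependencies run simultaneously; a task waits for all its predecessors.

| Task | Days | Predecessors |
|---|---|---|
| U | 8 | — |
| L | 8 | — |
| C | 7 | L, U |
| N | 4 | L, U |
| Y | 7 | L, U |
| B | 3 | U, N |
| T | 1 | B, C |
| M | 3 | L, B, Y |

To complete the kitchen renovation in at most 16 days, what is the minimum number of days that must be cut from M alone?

Current finish: 18 days; target: 16.
M is on every critical path, so each day cut from M cuts the finish by one (this holds down to a finish of 16).
Need 18 − 16 = 2 days off M → M becomes 1 day, finish becomes 16.

2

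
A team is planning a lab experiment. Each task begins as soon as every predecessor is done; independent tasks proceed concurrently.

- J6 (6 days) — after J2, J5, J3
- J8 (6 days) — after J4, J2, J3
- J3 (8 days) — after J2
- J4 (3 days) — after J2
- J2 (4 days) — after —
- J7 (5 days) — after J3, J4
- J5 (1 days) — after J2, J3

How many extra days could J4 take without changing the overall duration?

J2→J3→J5→J6 = 4+8+1+6 = 19 sets the makespan at 19 days.
J4 finishes as early as 7 and must finish by 13.
Slack of J4 = 10 − 4 = 6 days.

6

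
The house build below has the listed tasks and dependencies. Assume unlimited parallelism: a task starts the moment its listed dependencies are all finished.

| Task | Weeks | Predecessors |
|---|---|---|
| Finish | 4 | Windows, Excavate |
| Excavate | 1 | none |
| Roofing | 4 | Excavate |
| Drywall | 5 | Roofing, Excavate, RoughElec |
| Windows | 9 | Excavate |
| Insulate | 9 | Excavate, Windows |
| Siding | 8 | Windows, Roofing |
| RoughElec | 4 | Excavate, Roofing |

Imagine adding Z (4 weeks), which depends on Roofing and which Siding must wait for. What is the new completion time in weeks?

19

Originally the house build takes 19 weeks.
With Z inserted, Siding now waits for max(Windows, Roofing, Z).
New critical path: Excavate→Windows→Insulate = 1+9+9 = 19 ⇒ 19 weeks.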